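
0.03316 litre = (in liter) 0.03316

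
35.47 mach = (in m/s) 1.208e+04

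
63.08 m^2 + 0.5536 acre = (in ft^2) 2.479e+04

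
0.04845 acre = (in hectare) 0.01961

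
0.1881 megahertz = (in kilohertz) 188.1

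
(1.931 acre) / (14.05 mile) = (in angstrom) 3.456e+09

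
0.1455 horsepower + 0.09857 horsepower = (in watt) 182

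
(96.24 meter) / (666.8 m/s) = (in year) 4.577e-09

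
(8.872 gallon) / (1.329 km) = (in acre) 6.244e-09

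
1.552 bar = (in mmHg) 1164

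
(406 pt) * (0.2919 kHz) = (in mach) 0.1228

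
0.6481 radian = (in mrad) 648.1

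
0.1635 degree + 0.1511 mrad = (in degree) 0.1722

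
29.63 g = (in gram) 29.63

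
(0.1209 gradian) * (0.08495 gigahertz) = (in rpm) 1.541e+06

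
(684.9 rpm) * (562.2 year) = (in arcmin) 4.371e+15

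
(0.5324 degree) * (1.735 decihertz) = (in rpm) 0.0154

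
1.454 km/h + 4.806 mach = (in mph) 3662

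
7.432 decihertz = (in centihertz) 74.32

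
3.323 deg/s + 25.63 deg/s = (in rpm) 4.825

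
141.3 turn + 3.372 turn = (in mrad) 9.09e+05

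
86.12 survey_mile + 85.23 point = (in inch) 5.457e+06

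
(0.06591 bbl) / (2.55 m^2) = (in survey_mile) 2.553e-06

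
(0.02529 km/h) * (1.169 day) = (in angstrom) 7.095e+12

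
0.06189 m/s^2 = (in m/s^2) 0.06189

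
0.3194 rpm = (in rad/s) 0.03345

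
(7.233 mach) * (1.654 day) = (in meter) 3.52e+08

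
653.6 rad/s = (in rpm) 6241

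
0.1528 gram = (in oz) 0.00539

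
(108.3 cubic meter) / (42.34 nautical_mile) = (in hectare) 1.381e-07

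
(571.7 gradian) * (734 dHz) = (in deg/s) 3.777e+04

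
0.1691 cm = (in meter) 0.001691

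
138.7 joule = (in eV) 8.657e+20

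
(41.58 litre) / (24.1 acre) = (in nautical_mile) 2.302e-10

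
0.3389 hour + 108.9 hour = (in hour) 109.2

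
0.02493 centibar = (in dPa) 249.3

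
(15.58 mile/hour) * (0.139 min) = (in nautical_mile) 0.03136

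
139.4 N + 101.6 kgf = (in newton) 1136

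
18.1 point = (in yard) 0.006983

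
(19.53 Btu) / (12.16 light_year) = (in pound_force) 4.027e-14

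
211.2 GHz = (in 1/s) 2.112e+11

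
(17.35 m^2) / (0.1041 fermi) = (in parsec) 5.401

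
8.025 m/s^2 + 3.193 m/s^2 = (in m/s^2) 11.22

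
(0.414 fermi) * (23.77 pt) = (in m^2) 3.472e-18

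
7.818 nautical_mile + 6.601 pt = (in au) 9.679e-08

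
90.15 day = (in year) 0.247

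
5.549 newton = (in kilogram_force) 0.5658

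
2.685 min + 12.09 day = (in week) 1.727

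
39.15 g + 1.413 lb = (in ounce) 23.99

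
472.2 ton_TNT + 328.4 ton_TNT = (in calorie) 8.006e+11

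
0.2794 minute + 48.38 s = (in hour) 0.0181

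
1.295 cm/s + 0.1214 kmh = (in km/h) 0.168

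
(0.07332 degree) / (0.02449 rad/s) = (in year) 1.657e-09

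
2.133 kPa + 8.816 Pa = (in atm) 0.02114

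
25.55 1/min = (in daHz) 0.04258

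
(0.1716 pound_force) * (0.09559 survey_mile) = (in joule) 117.4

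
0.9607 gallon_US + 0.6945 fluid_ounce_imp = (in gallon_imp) 0.8043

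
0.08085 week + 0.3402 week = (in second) 2.547e+05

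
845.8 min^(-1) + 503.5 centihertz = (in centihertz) 1913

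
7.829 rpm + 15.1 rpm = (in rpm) 22.93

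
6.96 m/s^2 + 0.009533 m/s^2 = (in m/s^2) 6.97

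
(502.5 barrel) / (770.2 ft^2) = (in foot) 3.663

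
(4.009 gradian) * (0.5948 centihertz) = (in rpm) 0.003577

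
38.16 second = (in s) 38.16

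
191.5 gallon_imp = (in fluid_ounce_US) 2.944e+04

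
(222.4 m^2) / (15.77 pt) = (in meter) 3.998e+04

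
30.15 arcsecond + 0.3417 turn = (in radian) 2.147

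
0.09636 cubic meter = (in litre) 96.36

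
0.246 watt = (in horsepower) 0.0003299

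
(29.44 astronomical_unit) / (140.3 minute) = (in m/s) 5.232e+08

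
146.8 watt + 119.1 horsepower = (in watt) 8.896e+04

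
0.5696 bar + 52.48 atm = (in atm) 53.04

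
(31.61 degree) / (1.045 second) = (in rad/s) 0.5279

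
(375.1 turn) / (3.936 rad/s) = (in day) 0.00693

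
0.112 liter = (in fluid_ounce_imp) 3.942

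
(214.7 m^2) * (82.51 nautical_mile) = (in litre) 3.281e+10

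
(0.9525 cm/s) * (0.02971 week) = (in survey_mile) 0.1063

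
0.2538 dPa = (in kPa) 2.538e-05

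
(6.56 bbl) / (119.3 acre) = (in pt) 0.006124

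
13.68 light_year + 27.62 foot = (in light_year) 13.68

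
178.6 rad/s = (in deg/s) 1.023e+04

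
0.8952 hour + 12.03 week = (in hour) 2022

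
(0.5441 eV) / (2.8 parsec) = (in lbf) 2.268e-37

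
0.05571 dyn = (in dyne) 0.05571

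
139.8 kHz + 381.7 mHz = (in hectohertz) 1398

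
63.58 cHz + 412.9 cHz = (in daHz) 0.4765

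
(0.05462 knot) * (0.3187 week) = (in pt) 1.535e+07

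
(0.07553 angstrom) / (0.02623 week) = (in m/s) 4.761e-16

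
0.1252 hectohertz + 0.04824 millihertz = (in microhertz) 1.252e+07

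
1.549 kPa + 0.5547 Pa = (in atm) 0.01529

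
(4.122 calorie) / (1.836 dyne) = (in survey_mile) 583.7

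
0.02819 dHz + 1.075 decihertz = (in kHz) 0.0001103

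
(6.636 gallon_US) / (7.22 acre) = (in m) 8.597e-07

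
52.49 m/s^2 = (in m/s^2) 52.49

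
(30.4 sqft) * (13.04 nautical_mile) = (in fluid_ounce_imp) 2.401e+09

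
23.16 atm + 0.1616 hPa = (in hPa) 2.347e+04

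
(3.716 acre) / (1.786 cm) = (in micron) 8.42e+11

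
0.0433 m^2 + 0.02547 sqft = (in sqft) 0.4915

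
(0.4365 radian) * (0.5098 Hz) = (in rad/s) 0.2225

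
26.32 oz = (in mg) 7.462e+05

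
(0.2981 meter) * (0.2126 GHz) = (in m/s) 6.338e+07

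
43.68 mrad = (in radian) 0.04368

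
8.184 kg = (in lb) 18.04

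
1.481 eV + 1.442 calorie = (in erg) 6.033e+07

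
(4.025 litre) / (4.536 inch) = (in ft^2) 0.376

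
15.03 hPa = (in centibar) 1.503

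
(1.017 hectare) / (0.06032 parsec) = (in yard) 5.975e-12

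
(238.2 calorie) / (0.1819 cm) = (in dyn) 5.479e+10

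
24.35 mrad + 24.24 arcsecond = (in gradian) 1.558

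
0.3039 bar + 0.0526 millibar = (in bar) 0.304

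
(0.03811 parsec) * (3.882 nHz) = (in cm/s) 4.565e+08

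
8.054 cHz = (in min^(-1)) 4.832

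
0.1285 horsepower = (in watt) 95.82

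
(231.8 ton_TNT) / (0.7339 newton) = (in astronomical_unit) 8.834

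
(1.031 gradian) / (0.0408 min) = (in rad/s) 0.006616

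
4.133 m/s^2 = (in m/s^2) 4.133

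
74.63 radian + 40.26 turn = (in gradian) 2.086e+04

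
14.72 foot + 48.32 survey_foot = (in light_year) 2.031e-15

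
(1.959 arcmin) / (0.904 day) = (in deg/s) 4.18e-07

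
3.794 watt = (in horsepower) 0.005088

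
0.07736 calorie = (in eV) 2.02e+18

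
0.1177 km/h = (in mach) 9.602e-05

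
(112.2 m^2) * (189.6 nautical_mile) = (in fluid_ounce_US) 1.332e+12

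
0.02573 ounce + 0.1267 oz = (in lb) 0.009527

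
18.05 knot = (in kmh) 33.43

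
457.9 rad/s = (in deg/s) 2.624e+04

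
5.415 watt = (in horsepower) 0.007262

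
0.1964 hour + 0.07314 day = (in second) 7026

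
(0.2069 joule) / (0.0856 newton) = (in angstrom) 2.417e+10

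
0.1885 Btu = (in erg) 1.989e+09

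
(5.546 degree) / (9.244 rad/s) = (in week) 1.731e-08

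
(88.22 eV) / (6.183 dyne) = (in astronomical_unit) 1.528e-24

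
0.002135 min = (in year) 4.062e-09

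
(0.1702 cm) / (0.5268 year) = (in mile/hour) 2.292e-10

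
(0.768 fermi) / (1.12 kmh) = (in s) 2.469e-15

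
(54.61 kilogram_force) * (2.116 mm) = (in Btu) 0.001074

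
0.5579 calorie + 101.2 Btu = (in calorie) 2.552e+04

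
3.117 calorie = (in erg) 1.304e+08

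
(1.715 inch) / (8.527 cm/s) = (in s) 0.5109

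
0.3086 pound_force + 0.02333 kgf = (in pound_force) 0.36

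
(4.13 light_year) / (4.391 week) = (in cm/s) 1.471e+12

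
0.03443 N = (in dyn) 3443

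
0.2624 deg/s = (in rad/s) 0.00458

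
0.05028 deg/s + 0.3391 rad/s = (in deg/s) 19.48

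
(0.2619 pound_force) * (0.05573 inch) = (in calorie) 0.0003941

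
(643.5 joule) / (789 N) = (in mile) 0.0005068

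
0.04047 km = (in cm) 4047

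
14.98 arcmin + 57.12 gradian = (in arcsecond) 1.86e+05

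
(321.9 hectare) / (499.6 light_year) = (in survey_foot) 2.234e-12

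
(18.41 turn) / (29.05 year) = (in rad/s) 1.263e-07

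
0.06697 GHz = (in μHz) 6.697e+13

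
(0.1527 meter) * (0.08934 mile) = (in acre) 0.005425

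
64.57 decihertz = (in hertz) 6.457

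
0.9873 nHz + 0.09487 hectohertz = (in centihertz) 948.7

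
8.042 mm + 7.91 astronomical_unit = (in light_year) 0.0001251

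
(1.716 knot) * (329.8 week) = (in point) 4.991e+11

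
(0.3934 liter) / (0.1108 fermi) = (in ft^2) 3.822e+13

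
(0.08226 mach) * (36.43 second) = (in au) 6.821e-09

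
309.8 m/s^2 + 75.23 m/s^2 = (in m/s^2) 385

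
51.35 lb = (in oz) 821.6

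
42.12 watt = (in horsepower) 0.05648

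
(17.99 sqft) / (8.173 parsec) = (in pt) 1.879e-14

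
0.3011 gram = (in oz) 0.01062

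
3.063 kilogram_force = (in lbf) 6.753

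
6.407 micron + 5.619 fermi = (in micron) 6.407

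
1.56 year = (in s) 4.92e+07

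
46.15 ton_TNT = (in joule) 1.931e+11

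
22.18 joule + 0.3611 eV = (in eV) 1.384e+20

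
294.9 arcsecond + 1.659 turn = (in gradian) 663.7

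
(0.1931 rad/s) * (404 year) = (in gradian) 1.566e+11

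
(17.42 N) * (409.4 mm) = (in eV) 4.451e+19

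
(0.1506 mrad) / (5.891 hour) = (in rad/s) 7.101e-09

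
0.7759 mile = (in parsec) 4.047e-14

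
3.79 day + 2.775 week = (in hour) 557.2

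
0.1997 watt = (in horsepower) 0.0002678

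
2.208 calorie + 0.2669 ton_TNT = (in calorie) 2.669e+08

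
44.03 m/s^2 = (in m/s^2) 44.03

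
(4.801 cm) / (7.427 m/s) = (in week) 1.069e-08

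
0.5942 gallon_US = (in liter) 2.249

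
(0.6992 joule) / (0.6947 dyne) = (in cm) 1.006e+07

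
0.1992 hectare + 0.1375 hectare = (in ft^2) 3.624e+04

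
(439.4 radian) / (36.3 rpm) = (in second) 115.6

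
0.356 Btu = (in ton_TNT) 8.977e-08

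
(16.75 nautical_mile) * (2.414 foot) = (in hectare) 2.282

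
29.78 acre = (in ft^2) 1.297e+06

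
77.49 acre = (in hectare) 31.36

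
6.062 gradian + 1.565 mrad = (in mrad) 96.79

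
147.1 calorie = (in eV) 3.841e+21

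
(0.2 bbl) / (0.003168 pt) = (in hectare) 2.845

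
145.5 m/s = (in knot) 282.8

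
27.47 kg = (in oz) 969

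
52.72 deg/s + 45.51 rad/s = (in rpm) 443.4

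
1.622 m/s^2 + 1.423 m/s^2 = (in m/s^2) 3.045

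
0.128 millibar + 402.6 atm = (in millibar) 4.079e+05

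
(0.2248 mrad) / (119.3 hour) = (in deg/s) 2.999e-08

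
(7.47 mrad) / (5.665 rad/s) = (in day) 1.526e-08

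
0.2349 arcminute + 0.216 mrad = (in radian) 0.0002843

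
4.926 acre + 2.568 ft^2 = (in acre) 4.926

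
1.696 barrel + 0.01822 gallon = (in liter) 269.7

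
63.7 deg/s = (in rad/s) 1.112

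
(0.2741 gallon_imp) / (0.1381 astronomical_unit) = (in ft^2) 6.492e-13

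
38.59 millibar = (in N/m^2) 3859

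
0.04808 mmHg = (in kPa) 0.00641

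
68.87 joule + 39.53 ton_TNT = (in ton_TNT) 39.53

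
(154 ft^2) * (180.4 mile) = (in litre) 4.154e+09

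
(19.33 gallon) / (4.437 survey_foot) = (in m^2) 0.05411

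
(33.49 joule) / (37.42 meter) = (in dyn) 8.95e+04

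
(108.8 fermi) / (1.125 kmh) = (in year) 1.104e-20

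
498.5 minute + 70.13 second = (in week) 0.04957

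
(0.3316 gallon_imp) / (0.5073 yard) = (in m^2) 0.00325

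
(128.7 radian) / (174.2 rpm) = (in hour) 0.00196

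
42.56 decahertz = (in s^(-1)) 425.6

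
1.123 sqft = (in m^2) 0.1043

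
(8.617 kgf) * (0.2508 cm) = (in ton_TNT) 5.065e-11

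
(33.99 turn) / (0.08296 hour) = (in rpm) 6.829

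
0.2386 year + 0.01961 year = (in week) 13.46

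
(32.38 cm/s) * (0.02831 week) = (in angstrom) 5.544e+13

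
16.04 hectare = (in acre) 39.64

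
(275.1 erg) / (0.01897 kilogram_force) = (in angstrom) 1.479e+06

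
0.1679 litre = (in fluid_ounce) 5.677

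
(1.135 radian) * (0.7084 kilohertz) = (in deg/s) 4.607e+04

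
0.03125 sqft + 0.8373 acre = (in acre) 0.8373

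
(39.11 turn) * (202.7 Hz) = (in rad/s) 4.981e+04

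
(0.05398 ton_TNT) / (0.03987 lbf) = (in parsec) 4.127e-08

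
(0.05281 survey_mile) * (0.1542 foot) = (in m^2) 3.995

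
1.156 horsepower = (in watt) 862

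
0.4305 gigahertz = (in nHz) 4.305e+17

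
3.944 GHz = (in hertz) 3.944e+09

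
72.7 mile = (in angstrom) 1.17e+15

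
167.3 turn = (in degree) 6.023e+04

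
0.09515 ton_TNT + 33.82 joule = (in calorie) 9.515e+07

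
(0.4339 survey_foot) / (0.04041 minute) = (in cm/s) 5.455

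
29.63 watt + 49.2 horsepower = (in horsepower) 49.24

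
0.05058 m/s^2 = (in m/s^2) 0.05058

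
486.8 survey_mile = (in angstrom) 7.834e+15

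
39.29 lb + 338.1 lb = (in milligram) 1.712e+08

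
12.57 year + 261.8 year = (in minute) 1.442e+08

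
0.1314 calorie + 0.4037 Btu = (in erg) 4.265e+09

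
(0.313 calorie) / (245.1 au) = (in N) 3.572e-14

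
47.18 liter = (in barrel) 0.2968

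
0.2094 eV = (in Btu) 3.18e-23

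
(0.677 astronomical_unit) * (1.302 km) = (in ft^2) 1.419e+15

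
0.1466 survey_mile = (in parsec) 7.646e-15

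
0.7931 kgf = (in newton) 7.778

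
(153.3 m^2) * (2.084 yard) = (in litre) 2.921e+05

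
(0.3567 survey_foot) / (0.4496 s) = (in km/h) 0.8706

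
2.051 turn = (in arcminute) 4.43e+04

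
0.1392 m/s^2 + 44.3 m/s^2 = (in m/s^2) 44.44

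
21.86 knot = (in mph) 25.16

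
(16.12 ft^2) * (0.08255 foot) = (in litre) 37.68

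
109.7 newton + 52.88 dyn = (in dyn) 1.097e+07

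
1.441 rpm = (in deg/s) 8.646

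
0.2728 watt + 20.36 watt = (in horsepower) 0.02767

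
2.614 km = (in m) 2614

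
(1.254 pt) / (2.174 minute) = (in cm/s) 0.0003391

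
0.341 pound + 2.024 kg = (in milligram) 2.179e+06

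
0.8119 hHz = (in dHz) 811.9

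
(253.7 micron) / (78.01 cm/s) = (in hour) 9.034e-08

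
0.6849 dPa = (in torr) 0.0005137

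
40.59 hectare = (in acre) 100.3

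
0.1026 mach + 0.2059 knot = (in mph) 78.38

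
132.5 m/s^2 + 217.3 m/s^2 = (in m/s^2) 349.8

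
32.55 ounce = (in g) 922.8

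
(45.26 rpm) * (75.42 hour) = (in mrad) 1.287e+09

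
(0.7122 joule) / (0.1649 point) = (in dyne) 1.224e+09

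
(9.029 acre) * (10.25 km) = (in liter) 3.745e+11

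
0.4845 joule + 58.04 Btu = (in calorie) 1.464e+04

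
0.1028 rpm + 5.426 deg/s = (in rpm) 1.007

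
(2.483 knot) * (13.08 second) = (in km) 0.01671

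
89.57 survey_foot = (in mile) 0.01696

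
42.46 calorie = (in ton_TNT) 4.246e-08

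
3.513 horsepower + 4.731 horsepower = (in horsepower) 8.244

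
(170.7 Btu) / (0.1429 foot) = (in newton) 4.135e+06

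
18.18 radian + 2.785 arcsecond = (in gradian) 1157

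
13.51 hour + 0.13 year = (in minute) 6.914e+04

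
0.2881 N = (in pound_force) 0.06477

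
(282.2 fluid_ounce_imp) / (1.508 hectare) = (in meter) 5.317e-07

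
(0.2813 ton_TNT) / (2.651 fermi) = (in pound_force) 9.981e+22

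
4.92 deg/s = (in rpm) 0.82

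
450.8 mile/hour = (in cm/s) 2.015e+04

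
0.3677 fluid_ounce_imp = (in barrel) 6.571e-05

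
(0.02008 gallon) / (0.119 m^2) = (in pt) 1.811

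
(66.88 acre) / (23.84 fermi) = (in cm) 1.135e+21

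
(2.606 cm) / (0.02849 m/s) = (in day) 1.059e-05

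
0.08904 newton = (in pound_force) 0.02002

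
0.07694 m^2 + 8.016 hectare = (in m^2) 8.016e+04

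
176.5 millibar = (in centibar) 17.65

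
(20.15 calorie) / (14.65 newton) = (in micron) 5.755e+06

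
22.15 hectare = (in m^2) 2.215e+05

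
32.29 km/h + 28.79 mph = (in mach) 0.06414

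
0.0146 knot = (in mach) 2.206e-05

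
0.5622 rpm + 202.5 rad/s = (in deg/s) 1.161e+04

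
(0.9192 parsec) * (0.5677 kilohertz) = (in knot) 3.13e+19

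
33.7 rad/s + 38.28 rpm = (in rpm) 360.1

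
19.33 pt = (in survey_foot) 0.02237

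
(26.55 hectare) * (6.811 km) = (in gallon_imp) 3.978e+11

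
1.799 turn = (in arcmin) 3.886e+04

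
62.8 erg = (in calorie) 1.501e-06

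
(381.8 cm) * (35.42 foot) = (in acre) 0.01019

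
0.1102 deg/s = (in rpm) 0.01837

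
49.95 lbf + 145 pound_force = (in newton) 867.2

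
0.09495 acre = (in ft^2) 4136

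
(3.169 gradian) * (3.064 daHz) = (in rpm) 14.56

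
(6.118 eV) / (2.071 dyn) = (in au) 3.164e-25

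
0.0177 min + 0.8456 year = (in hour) 7407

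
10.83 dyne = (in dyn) 10.83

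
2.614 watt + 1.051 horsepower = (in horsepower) 1.055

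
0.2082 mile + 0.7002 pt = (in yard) 366.4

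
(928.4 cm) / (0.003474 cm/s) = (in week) 0.4419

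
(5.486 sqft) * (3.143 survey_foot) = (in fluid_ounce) 1.651e+04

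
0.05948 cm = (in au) 3.976e-15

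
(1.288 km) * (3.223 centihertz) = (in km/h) 149.4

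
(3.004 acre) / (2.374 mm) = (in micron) 5.121e+12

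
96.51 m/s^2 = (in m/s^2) 96.51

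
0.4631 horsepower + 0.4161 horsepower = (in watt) 655.6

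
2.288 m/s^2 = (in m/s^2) 2.288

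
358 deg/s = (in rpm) 59.67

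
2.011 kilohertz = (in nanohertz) 2.011e+12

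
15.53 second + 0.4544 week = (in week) 0.4544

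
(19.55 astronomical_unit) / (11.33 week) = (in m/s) 4.268e+05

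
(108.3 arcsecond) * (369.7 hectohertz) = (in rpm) 185.4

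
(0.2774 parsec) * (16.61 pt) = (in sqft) 5.399e+14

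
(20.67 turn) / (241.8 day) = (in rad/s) 6.217e-06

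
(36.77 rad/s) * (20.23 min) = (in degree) 2.557e+06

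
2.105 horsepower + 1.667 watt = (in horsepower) 2.107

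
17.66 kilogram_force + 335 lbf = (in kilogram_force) 169.6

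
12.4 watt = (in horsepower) 0.01663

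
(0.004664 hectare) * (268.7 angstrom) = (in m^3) 1.253e-06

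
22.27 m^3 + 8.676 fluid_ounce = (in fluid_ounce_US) 7.53e+05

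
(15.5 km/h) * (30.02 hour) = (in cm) 4.653e+07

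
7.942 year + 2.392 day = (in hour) 6.963e+04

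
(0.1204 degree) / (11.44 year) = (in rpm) 5.562e-11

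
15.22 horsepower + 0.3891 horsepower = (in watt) 1.164e+04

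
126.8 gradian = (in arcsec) 4.108e+05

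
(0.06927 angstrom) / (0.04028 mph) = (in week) 6.361e-16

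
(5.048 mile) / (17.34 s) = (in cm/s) 4.685e+04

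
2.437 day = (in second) 2.106e+05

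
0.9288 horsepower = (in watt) 692.6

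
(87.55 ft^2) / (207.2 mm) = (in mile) 0.02439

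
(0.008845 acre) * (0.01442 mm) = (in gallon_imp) 0.1135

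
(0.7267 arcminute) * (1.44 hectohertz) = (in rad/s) 0.03044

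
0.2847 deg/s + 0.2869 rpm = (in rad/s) 0.03501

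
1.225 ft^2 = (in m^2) 0.1138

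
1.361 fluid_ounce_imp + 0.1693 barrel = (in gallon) 7.121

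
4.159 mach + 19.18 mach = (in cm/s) 7.947e+05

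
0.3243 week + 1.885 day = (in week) 0.5936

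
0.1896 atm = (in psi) 2.786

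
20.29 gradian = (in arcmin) 1096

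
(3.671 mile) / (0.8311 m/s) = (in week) 0.01175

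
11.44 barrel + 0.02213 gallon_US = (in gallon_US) 480.5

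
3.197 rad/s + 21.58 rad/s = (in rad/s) 24.78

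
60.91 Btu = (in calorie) 1.536e+04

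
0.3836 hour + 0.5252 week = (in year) 0.01012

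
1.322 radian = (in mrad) 1322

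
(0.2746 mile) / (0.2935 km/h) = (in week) 0.008963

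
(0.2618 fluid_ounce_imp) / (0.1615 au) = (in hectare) 3.079e-20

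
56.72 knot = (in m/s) 29.18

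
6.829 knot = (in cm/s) 351.3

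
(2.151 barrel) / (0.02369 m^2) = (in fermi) 1.444e+16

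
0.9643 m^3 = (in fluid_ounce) 3.261e+04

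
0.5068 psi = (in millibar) 34.94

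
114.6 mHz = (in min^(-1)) 6.876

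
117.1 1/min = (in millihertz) 1952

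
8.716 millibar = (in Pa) 871.6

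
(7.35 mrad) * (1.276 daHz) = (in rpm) 0.8956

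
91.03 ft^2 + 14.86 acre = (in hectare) 6.014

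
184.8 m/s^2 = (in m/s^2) 184.8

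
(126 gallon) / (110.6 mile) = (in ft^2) 2.884e-05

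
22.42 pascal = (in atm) 0.0002213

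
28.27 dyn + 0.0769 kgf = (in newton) 0.7544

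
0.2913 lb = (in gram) 132.1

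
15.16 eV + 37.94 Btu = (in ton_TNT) 9.567e-06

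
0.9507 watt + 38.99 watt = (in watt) 39.94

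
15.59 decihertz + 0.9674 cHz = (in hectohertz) 0.01569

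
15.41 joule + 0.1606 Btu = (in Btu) 0.1752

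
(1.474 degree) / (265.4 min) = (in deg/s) 9.256e-05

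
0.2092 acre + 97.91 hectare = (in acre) 242.2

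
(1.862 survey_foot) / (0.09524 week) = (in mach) 2.894e-08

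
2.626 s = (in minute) 0.04377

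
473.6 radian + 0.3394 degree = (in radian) 473.6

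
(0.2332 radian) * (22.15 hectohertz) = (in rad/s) 516.5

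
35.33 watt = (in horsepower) 0.04738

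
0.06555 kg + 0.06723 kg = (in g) 132.8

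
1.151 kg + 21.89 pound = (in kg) 11.08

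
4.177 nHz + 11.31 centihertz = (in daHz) 0.01131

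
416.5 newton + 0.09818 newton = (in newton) 416.6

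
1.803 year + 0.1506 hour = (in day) 658.1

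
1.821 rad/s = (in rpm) 17.39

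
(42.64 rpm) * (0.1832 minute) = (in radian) 49.08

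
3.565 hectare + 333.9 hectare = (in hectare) 337.5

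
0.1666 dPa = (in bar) 1.666e-07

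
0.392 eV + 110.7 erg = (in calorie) 2.646e-06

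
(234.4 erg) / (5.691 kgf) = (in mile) 2.61e-10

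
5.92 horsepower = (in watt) 4415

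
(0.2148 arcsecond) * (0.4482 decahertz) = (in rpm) 4.457e-05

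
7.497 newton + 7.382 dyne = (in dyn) 7.497e+05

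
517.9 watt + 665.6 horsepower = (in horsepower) 666.3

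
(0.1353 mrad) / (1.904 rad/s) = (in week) 1.175e-10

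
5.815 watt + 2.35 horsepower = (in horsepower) 2.358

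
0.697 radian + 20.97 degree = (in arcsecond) 2.193e+05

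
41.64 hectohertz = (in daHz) 416.4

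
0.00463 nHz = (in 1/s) 4.63e-12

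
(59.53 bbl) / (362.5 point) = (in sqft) 796.6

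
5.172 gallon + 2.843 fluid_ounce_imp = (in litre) 19.66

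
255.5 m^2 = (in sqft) 2750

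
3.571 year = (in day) 1303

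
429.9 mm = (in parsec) 1.393e-17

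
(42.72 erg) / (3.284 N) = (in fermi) 1.301e+09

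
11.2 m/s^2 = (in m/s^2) 11.2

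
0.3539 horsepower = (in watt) 263.9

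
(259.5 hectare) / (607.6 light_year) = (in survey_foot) 1.481e-12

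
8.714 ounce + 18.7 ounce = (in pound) 1.713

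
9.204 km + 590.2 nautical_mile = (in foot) 3.616e+06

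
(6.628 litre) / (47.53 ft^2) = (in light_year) 1.587e-19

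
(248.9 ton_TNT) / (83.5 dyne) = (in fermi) 1.247e+30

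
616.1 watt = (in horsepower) 0.8262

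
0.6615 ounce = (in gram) 18.75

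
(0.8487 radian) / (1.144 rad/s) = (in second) 0.7419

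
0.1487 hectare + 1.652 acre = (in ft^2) 8.797e+04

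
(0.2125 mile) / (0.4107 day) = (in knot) 0.01873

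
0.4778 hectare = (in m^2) 4778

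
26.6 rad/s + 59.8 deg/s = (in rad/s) 27.64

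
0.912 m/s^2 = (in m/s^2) 0.912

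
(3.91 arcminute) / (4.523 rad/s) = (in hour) 6.985e-08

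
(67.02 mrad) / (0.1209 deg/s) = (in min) 0.5294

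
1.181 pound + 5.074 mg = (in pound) 1.181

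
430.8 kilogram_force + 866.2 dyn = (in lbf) 949.8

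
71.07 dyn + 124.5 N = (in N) 124.5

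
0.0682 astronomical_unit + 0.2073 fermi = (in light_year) 1.078e-06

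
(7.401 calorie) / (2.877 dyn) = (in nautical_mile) 581.2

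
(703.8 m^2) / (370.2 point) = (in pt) 1.528e+07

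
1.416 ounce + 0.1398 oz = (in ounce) 1.556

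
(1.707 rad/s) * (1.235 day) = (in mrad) 1.821e+08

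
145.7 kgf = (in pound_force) 321.2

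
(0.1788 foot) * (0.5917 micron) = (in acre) 7.968e-12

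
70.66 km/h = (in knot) 38.15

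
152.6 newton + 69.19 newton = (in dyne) 2.218e+07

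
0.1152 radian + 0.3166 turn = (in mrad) 2104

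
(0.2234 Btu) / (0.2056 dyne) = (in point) 3.25e+11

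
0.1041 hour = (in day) 0.004338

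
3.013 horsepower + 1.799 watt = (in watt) 2249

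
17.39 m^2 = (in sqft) 187.2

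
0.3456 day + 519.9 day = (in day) 520.2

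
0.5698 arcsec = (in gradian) 0.0001759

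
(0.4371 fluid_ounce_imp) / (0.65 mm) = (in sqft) 0.2057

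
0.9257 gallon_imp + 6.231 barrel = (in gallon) 262.8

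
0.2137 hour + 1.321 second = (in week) 0.001274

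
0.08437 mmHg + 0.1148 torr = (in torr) 0.1992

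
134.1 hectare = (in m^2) 1.341e+06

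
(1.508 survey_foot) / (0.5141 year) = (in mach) 8.326e-11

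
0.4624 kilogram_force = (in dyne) 4.535e+05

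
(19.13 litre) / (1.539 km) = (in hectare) 1.243e-09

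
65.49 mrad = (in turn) 0.01042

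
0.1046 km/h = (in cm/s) 2.906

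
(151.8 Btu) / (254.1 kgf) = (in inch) 2530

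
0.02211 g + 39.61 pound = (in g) 1.797e+04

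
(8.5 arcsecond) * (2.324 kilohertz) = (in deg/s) 5.487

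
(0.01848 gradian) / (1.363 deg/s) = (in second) 0.0122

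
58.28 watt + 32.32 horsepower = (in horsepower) 32.4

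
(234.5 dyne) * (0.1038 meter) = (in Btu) 2.307e-07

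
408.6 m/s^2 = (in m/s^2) 408.6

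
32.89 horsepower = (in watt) 2.453e+04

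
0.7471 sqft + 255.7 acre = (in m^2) 1.035e+06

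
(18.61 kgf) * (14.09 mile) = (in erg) 4.138e+13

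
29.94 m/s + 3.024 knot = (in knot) 61.22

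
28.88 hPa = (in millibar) 28.88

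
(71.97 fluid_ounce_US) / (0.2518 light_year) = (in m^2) 8.935e-19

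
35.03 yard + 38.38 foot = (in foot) 143.5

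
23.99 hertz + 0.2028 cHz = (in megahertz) 2.399e-05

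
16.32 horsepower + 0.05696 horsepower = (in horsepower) 16.38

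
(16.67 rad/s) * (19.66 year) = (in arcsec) 2.132e+15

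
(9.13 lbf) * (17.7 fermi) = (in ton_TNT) 1.718e-22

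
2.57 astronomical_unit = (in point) 1.09e+15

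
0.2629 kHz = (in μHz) 2.629e+08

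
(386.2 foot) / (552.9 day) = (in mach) 7.237e-09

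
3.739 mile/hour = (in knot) 3.249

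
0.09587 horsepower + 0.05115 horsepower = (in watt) 109.6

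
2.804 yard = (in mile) 0.001593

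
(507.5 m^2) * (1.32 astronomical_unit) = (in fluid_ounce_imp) 3.527e+18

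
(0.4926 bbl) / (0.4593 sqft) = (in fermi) 1.835e+15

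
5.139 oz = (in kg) 0.1457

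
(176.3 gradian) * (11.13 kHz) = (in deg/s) 1.766e+06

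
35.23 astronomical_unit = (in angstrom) 5.27e+22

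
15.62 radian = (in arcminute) 5.37e+04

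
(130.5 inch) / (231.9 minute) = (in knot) 0.0004631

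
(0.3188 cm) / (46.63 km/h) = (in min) 4.102e-06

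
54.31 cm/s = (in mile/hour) 1.215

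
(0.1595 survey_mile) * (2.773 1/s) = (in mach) 2.09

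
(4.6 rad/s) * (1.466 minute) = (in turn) 64.4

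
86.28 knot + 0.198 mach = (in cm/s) 1.118e+04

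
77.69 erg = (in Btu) 7.364e-09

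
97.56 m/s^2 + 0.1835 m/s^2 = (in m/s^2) 97.74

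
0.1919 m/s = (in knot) 0.373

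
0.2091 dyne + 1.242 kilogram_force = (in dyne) 1.218e+06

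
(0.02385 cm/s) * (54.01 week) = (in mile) 4.841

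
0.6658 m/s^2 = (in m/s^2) 0.6658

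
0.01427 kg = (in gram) 14.27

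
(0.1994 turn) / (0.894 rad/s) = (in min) 0.02336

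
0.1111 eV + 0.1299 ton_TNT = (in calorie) 1.299e+08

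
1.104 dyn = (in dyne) 1.104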